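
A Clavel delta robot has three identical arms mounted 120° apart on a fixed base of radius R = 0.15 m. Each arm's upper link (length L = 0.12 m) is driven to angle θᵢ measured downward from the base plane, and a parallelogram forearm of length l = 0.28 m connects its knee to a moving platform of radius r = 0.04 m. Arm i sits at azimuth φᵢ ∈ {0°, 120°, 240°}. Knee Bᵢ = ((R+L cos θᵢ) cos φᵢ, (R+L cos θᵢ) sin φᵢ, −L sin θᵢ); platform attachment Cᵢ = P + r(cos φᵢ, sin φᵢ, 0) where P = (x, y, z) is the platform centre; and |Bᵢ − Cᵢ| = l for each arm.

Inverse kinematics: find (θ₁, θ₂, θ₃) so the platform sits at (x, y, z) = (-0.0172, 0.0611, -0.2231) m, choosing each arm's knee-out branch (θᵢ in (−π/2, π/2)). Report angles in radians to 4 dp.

φ1=0.0° → target in arm frame (-0.0172, 0.0611)
  A cos θ + B sin θ = C:  0.1272·cos θ + -0.2231·sin θ = -0.0237
  √(A²+B²)=0.2568;  θ1 = -1.0526+1.6632 ≈ 0.6106
rotate P by −φ2: (0.0615, -0.0157, -0.2231)
  A cos θ + B sin θ = C:  0.0485·cos θ + -0.2231·sin θ = 0.0485
  θ2 = atan2(B,A) + arccos(C/0.2283) = 0.0001
φ3=240.0° → target in arm frame (-0.0443, -0.0454)
  e−x'=0.1543;  (l²−L²−(e−x')²−y'²−z²)/2L = -0.0485
  √(A²+B²)=0.2713;  θ3 = -0.9657+1.7507 ≈ 0.7851

θ₁ = 0.6106, θ₂ = 0.0001, θ₃ = 0.7851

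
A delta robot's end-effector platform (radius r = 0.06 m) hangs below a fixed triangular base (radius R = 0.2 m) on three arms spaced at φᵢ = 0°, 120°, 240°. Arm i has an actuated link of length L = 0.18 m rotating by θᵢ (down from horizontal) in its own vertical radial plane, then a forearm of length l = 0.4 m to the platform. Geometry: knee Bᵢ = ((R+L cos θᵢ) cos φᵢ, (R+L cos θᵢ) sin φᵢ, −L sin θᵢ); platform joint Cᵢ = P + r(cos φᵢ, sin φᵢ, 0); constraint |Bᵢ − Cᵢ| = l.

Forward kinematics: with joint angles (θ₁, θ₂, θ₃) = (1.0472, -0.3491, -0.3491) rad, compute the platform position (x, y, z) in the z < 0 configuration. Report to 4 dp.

φ1=0.0°: virtual centre (0.2300, 0.0000, -0.1559), radius l
φ2=120.0°: virtual centre (-0.1546, 0.2677, 0.0616), radius l
φ3=240.0°: virtual centre (-0.1546, -0.2677, 0.0616), radius l
|S₂|²−|S₁|² = 0.0222;  |S₃|²−|S₁|² = 0.0222
plane₁₂: -0.7691x+0.5355y+0.4349z = 0.0222
Cramer: x(z) = -0.0288+0.5654z;  y(z) = 0.0000-0.0000z
quadratic in z: (1.3197)z²+(0.0191)z+(-0.0687)=0, √Δ=0.6026 → z ∈ {-0.2355, 0.2211}; z = -0.2355 (taking z<0)
x = -0.1620, y = 0.0000

(-0.1620, 0.0000, -0.2355)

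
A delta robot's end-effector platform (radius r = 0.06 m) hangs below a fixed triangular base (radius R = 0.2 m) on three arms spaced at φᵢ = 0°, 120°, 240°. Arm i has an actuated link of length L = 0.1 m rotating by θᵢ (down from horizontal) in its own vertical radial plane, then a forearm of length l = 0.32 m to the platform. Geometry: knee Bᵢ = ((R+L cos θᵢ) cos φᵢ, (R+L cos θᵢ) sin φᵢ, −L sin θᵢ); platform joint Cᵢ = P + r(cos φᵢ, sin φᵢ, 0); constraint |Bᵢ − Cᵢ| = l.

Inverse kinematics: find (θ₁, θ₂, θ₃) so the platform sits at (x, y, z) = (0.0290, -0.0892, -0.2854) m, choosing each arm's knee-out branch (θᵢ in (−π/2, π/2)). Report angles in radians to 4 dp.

θ₁ = 0.5239, θ₂ = 1.3090, θ₃ = 0.2623

arm 1 (φ=0.0°): x'=0.0290, y'=-0.0892
  e−x'=0.1110;  (l²−L²−(e−x')²−y'²−z²)/2L = -0.0467
  θ1 = atan2(B,A) + arccos(C/0.3062) = 0.5239
rotate P by −φ2: (-0.0917, 0.0195, -0.2854)
  e−x'=0.2317;  (l²−L²−(e−x')²−y'²−z²)/2L = -0.2157
  γ=atan2(-0.2854,0.2317)=-0.8888;  ψ=arccos(-0.5867)=2.1978;  θ2=γ+ψ≈1.3090
arm 3 (φ=240.0°): x'=0.0627, y'=0.0697
  A cos θ + B sin θ = C:  0.0773·cos θ + -0.2854·sin θ = 0.0006
  √(A²+B²)=0.2957;  θ3 = -1.3065+1.5688 ≈ 0.2623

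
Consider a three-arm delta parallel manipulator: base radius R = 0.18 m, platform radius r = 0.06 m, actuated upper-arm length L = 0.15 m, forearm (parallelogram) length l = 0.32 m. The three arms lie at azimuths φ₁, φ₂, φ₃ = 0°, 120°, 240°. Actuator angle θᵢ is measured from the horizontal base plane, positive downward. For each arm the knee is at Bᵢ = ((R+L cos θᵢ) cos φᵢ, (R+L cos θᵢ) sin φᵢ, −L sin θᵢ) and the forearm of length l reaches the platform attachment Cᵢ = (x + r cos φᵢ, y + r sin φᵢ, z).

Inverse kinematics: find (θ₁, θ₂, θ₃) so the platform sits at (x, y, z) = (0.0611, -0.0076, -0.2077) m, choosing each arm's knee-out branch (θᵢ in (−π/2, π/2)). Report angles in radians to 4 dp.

φ1=0.0° → target in arm frame (0.0611, -0.0076)
  e−x'=0.0589;  (l²−L²−(e−x')²−y'²−z²)/2L = 0.1108
  θ1 = atan2(B,A) + arccos(C/0.2159) = -0.2625
φ2=120.0° → target in arm frame (-0.0371, -0.0491)
  A cos θ + B sin θ = C:  0.1571·cos θ + -0.2077·sin θ = 0.0322
  √(A²+B²)=0.2604;  θ2 = -0.9231+1.4469 ≈ 0.5237
arm 3 (φ=240.0°): x'=-0.0240, y'=0.0567
  e−x'=0.1440;  (l²−L²−(e−x')²−y'²−z²)/2L = 0.0427
  θ3 = atan2(B,A) + arccos(C/0.2527) = 0.4362

θ₁ = -0.2625, θ₂ = 0.5237, θ₃ = 0.4362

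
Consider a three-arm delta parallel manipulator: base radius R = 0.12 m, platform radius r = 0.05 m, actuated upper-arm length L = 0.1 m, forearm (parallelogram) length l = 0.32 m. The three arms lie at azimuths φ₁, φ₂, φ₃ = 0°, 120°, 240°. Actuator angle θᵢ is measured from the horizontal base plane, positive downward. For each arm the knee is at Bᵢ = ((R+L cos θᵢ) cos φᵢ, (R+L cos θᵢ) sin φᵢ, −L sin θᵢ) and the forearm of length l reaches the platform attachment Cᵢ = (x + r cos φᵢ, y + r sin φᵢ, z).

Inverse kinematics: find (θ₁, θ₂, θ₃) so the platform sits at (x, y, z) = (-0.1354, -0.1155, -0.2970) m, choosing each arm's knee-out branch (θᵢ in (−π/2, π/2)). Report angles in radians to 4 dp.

rotate P by −φ1: (-0.1354, -0.1155, -0.2970)
  A=0.2054, B=-0.2970, C=(l²−L²−A²−y'²−z²)/(2L)=-0.2567
  √(A²+B²)=0.3611;  θ1 = -0.9657+2.3615 ≈ 1.3958
φ2=120.0° → target in arm frame (-0.0323, 0.1750)
  A=0.1023, B=-0.2970, C=(l²−L²−A²−y'²−z²)/(2L)=-0.1845
  γ=atan2(-0.2970,0.1023)=-1.2390;  ψ=arccos(-0.5875)=2.1987;  θ2=γ+ψ≈0.9597
rotate P by −φ3: (0.1677, -0.0595, -0.2970)
  A=-0.0977, B=-0.2970, C=(l²−L²−A²−y'²−z²)/(2L)=-0.0445
  γ=atan2(-0.2970,-0.0977)=-1.8887;  ψ=arccos(-0.1423)=1.7136;  θ3=γ+ψ≈-0.1751

θ₁ = 1.3958, θ₂ = 0.9597, θ₃ = -0.1751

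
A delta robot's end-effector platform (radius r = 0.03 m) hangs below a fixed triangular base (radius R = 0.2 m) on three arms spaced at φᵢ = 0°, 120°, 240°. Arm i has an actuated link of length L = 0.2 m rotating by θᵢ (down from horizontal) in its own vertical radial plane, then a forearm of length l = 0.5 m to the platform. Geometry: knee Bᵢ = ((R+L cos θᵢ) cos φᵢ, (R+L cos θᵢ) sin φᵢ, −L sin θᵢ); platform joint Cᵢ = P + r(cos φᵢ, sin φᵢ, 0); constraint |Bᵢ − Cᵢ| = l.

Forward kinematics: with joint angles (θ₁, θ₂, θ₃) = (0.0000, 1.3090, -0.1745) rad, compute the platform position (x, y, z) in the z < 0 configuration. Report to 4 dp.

O1 = (0.3700·cos0.0°, 0.3700·sin0.0°, 0.0000) = (0.3700, 0.0000, 0.0000)
arm 2 at φ=120.0°: (R−r)+L cos θ2 = 0.2218;  O2 = (-0.1109, 0.1921, -0.1932)
φ3=240.0°: virtual centre (-0.1835, -0.3178, 0.0347), radius l
eliminate P² terms by subtracting sphere 1 from 2 and 3
plane₁₂: -0.9618x+0.3841y+-0.3864z = -0.0504
det = 1.0365;  x = 0.0313+-0.2112z,  y = -0.0529+0.4771z
sphere 1 gives Az²+Bz+C=0 with A=1.2722, B=0.0926, C=-0.1325;  B²−4AC=0.6827;  roots -0.3611, 0.2883;  negative root z = -0.3611
x = 0.1076, y = -0.2252

(0.1076, -0.2252, -0.3611)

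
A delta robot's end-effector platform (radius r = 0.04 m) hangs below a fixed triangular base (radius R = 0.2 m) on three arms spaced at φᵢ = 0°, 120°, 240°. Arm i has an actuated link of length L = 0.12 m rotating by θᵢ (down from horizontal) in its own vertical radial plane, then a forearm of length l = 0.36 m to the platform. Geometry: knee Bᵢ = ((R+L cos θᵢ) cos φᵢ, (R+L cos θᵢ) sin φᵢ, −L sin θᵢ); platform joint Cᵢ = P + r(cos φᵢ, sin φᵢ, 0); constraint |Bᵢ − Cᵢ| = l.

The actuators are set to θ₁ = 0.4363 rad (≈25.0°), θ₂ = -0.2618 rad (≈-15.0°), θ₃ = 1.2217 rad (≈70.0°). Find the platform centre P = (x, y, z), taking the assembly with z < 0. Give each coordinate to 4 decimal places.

(0.0160, 0.1259, -0.2741)

φ1=0.0°: virtual centre (0.2688, 0.0000, -0.0507), radius l
arm 2 at φ=120.0°: e+L cos θ2 = 0.2759;  O2 = (-0.1380, 0.2389, 0.0311)
φ3=240.0°: virtual centre (-0.1005, -0.1741, -0.1128), radius l
subtract pairs → two planes through P
linear system: -0.8134x+0.4779y = 0.0023−0.1635z; -0.7386x+-0.3482y = -0.0217−-0.1241z
Cramer: x(z) = 0.0150-0.0037z;  y(z) = 0.0304-0.3485z
sphere 1 gives Az²+Bz+C=0 with A=1.1215, B=0.0821, C=-0.0617;  B²−4AC=0.2836;  roots -0.2741, 0.2008;  negative root z = -0.2741
x = 0.0160, y = 0.1259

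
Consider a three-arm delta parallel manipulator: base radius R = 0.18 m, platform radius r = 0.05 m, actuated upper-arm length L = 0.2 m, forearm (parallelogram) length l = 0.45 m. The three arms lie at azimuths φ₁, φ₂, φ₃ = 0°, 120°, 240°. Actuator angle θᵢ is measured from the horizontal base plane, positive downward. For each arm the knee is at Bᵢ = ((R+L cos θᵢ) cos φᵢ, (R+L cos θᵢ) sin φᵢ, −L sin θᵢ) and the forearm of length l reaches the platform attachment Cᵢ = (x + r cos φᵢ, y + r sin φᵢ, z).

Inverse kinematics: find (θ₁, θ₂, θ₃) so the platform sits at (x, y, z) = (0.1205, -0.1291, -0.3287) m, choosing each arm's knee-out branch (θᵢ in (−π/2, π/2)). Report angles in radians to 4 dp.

rotate P by −φ1: (0.1205, -0.1291, -0.3287)
  A cos θ + B sin θ = C:  0.0095·cos θ + -0.3287·sin θ = 0.0942
  θ1 = atan2(B,A) + arccos(C/0.3288) = -0.2618
φ2=120.0° → target in arm frame (-0.1721, -0.0398)
  A cos θ + B sin θ = C:  0.3021·cos θ + -0.3287·sin θ = -0.0959
  γ=atan2(-0.3287,0.3021)=-0.8276;  ψ=arccos(-0.2149)=1.7873;  θ2=γ+ψ≈0.9597
rotate P by −φ3: (0.0516, 0.1689, -0.3287)
  A cos θ + B sin θ = C:  0.0784·cos θ + -0.3287·sin θ = 0.0494
  θ3 = atan2(B,A) + arccos(C/0.3379) = 0.0875

θ₁ = -0.2618, θ₂ = 0.9597, θ₃ = 0.0875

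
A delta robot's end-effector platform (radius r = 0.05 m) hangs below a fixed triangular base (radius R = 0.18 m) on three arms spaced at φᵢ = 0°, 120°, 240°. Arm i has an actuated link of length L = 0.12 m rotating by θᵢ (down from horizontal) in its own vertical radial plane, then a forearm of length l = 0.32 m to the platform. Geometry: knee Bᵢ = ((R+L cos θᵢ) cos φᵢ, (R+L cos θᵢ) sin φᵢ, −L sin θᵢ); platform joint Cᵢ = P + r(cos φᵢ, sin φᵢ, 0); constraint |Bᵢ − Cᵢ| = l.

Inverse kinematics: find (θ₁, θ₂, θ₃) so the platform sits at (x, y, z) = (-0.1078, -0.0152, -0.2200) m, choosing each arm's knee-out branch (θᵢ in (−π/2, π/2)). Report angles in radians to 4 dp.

θ₁ = 1.0471, θ₂ = -0.0003, θ₃ = -0.2624

φ1=0.0° → target in arm frame (-0.1078, -0.0152)
  e−x'=0.2378;  (l²−L²−(e−x')²−y'²−z²)/2L = -0.0716
  √(A²+B²)=0.3240;  θ1 = -0.7465+1.7936 ≈ 1.0471
arm 2 (φ=120.0°): x'=0.0407, y'=0.1010
  e−x'=0.0893;  (l²−L²−(e−x')²−y'²−z²)/2L = 0.0893
  √(A²+B²)=0.2374;  θ2 = -1.1853+1.1850 ≈ -0.0003
arm 3 (φ=240.0°): x'=0.0671, y'=-0.0858
  A cos θ + B sin θ = C:  0.0629·cos θ + -0.2200·sin θ = 0.1179
  γ=atan2(-0.2200,0.0629)=-1.2922;  ψ=arccos(0.5150)=1.0297;  θ3=γ+ψ≈-0.2624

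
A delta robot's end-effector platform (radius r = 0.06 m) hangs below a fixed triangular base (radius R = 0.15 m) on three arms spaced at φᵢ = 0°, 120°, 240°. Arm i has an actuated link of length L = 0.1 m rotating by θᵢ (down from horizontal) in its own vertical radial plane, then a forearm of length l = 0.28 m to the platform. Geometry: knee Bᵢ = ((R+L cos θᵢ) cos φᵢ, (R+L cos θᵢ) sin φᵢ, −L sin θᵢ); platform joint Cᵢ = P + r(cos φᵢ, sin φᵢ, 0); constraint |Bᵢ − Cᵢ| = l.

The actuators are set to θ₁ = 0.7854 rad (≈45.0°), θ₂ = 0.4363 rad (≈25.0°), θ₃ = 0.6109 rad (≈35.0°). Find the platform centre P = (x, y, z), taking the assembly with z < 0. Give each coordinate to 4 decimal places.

arm 1 at φ=0.0°: (R−r)+L cos θ1 = 0.1607;  centre 1 = (0.1607, 0.0000, -0.0707)
centre 2 = (0.1806·cos120.0°, 0.1806·sin120.0°, -0.0423) = (-0.0903, 0.1564, -0.0423)
φ3=240.0°: virtual centre (-0.0860, -0.1489, -0.0574), radius l
eliminate P² terms by subtracting sphere 1 from 2 and 3
[-0.5021 0.3129 0.0569]·P = 0.0036;  [-0.4933 -0.2978 0.0267]·P = 0.0020
det = 0.3038;  x = -0.0056+0.0833z,  y = 0.0025+-0.0483z
into |P−centre ₁|² = l²: 1.0093z² + 0.1135z + -0.0457 = 0;  Δ = 0.1975;  z = -0.2764 or 0.1640 → z<0 root = -0.2764
x = -0.0286, y = 0.0158

(-0.0286, 0.0158, -0.2764)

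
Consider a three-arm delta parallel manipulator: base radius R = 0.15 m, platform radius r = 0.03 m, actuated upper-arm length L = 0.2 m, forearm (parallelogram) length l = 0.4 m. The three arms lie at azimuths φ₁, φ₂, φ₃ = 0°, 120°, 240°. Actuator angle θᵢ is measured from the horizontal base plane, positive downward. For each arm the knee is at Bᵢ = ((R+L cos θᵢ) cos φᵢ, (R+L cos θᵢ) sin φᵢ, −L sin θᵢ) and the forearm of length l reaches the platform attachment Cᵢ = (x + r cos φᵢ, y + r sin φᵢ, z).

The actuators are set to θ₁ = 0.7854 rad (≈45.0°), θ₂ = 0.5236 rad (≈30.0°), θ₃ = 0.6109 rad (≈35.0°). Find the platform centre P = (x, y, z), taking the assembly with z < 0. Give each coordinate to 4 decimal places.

arm 1 at φ=0.0°: (R−r)+L cos θ1 = 0.2614;  centre 1 = (0.2614, 0.0000, -0.1414)
centre 2 = (0.2932·cos120.0°, 0.2932·sin120.0°, -0.1000) = (-0.1466, 0.2539, -0.1000)
φ3=240.0°: virtual centre (-0.1419, -0.2458, -0.1147), radius l
eliminate P² terms by subtracting sphere 1 from 2 and 3
plane₁₂: -0.8160x+0.5078y+0.0828z = 0.0076
Cramer: x(z) = -0.0080+0.0837z;  y(z) = 0.0022-0.0287z
quadratic in z: (1.0078)z²+(0.2376)z+(-0.0674)=0, √Δ=0.5729 → z ∈ {-0.4021, 0.1663}; z = -0.4021 (taking z<0)
x = -0.0416, y = 0.0137

(-0.0416, 0.0137, -0.4021)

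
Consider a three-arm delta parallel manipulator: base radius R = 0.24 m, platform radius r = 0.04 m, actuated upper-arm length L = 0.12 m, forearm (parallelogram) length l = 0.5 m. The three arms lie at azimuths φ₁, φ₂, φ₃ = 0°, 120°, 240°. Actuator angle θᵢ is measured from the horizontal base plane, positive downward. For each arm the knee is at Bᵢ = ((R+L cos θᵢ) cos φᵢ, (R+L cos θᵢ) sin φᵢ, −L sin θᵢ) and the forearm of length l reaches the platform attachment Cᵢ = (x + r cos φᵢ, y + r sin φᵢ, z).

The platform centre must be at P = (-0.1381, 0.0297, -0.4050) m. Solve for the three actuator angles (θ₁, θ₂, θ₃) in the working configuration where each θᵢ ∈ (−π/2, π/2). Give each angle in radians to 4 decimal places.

arm 1 (φ=0.0°): x'=-0.1381, y'=0.0297
  A cos θ + B sin θ = C:  0.3381·cos θ + -0.4050·sin θ = -0.1817
  √(A²+B²)=0.5276;  θ1 = -0.8752+1.9225 ≈ 1.0473
φ2=120.0° → target in arm frame (0.0948, 0.1047)
  A cos θ + B sin θ = C:  0.1052·cos θ + -0.4050·sin θ = 0.2064
  θ2 = atan2(B,A) + arccos(C/0.4184) = -0.2615
φ3=240.0° → target in arm frame (0.0433, -0.1344)
  A cos θ + B sin θ = C:  0.1567·cos θ + -0.4050·sin θ = 0.1206
  √(A²+B²)=0.4342;  θ3 = -1.2017+1.2893 ≈ 0.0876

θ₁ = 1.0473, θ₂ = -0.2615, θ₃ = 0.0876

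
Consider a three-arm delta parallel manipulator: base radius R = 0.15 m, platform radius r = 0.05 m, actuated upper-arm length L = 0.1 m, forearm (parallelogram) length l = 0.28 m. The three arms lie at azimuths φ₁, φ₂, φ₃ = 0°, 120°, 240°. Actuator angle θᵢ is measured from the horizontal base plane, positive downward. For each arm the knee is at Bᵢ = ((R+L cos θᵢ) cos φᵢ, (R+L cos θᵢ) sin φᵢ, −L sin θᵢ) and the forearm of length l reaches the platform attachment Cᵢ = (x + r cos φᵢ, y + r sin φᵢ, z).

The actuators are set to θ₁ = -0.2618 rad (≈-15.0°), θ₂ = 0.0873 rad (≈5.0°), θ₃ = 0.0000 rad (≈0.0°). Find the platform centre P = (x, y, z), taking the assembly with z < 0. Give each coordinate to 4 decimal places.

(0.0183, -0.0049, -0.1900)

φ1=0.0°: virtual centre (0.1966, 0.0000, 0.0259), radius l
φ2=120.0°: virtual centre (-0.0998, 0.1729, -0.0087), radius l
arm 3 at φ=240.0°: (R−r)+L cos θ3 = 0.2000;  S3 = (-0.1000, -0.1732, 0.0000)
|S₂|²−|S₁|² = 0.0006;  |S₃|²−|S₁|² = 0.0007
[-0.5928 0.3458 -0.0692]·P = 0.0006;  [-0.5932 -0.3464 -0.0518]·P = 0.0007
det = 0.4104;  x = -0.0011+-0.1020z,  y = -0.0001+0.0252z
into |P−S₁|² = l²: 1.0110z² + -0.0114z + -0.0387 = 0;  Δ = 0.1565;  z = -0.1900 or 0.2013 → z<0 root = -0.1900
x = 0.0183, y = -0.0049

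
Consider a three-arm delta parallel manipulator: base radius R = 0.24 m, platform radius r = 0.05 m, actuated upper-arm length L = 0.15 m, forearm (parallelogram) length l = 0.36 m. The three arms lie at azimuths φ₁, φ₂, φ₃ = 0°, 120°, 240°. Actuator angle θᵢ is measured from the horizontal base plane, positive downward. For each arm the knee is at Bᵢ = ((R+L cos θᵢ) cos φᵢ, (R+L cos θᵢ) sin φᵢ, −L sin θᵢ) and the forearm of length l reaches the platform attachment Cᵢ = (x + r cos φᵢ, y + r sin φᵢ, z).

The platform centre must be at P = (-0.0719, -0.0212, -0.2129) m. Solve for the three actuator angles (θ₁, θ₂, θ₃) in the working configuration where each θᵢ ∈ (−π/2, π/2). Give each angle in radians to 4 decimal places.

θ₁ = 0.9601, θ₂ = 0.3493, θ₃ = 0.0002

arm 1 (φ=0.0°): x'=-0.0719, y'=-0.0212
  A=0.2619, B=-0.2129, C=(l²−L²−A²−y'²−z²)/(2L)=-0.0242
  √(A²+B²)=0.3375;  θ1 = -0.6826+1.6426 ≈ 0.9601
rotate P by −φ2: (0.0176, 0.0729, -0.2129)
  e−x'=0.1724;  (l²−L²−(e−x')²−y'²−z²)/2L = 0.0891
  √(A²+B²)=0.2740;  θ2 = -0.8901+1.2394 ≈ 0.3493
rotate P by −φ3: (0.0543, -0.0517, -0.2129)
  A cos θ + B sin θ = C:  0.1357·cos θ + -0.2129·sin θ = 0.1356
  √(A²+B²)=0.2525;  θ3 = -1.0034+1.0036 ≈ 0.0002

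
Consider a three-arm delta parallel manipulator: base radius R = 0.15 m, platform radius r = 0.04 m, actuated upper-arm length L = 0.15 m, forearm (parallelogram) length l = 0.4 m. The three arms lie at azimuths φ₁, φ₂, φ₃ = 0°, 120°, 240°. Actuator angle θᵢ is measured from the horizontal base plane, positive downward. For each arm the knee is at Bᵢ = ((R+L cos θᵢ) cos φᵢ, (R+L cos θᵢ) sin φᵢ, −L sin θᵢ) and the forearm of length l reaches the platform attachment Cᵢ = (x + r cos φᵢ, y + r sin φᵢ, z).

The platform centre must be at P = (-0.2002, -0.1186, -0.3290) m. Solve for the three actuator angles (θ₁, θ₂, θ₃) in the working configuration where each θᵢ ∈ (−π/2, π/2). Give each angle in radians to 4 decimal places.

θ₁ = 1.3962, θ₂ = 0.6981, θ₃ = -0.3494

rotate P by −φ1: (-0.2002, -0.1186, -0.3290)
  A=0.3102, B=-0.3290, C=(l²−L²−A²−y'²−z²)/(2L)=-0.2701
  √(A²+B²)=0.4522;  θ1 = -0.8148+2.2110 ≈ 1.3962
φ2=120.0° → target in arm frame (-0.0026, 0.2327)
  A=0.1126, B=-0.3290, C=(l²−L²−A²−y'²−z²)/(2L)=-0.1252
  θ2 = atan2(B,A) + arccos(C/0.3477) = 0.6981
arm 3 (φ=240.0°): x'=0.2028, y'=-0.1141
  A cos θ + B sin θ = C:  -0.0928·cos θ + -0.3290·sin θ = 0.0254
  γ=atan2(-0.3290,-0.0928)=-1.8458;  ψ=arccos(0.0744)=1.4963;  θ3=γ+ψ≈-0.3494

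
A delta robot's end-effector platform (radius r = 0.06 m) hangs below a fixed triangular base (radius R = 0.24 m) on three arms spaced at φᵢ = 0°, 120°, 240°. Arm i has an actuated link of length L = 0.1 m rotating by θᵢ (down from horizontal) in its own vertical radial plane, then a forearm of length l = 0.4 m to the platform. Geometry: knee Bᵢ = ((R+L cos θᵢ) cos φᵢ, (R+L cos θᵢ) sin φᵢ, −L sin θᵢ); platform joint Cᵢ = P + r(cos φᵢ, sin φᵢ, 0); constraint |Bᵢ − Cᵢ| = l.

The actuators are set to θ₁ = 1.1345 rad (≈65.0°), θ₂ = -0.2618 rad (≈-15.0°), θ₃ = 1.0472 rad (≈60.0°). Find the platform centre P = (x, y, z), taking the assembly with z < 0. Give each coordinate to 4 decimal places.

O1 = (0.2223·cos0.0°, 0.2223·sin0.0°, -0.0906) = (0.2223, 0.0000, -0.0906)
O2 = (0.2766·cos120.0°, 0.2766·sin120.0°, 0.0259) = (-0.1383, 0.2395, 0.0259)
φ3=240.0°: virtual centre (-0.1150, -0.1992, -0.0866), radius l
eliminate P² terms by subtracting sphere 1 from 2 and 3
[-0.7211 0.4791 0.2330]·P = 0.0196;  [-0.6745 -0.3984 0.0081]·P = 0.0028
Cramer: x(z) = -0.0150+0.1584z;  y(z) = 0.0183-0.2480z
quadratic in z: (1.0866)z²+(0.0970)z+(-0.0952)=0, √Δ=0.6505 → z ∈ {-0.3440, 0.2547}; z = -0.3440 (taking z<0)
x = -0.0694, y = 0.1036

(-0.0694, 0.1036, -0.3440)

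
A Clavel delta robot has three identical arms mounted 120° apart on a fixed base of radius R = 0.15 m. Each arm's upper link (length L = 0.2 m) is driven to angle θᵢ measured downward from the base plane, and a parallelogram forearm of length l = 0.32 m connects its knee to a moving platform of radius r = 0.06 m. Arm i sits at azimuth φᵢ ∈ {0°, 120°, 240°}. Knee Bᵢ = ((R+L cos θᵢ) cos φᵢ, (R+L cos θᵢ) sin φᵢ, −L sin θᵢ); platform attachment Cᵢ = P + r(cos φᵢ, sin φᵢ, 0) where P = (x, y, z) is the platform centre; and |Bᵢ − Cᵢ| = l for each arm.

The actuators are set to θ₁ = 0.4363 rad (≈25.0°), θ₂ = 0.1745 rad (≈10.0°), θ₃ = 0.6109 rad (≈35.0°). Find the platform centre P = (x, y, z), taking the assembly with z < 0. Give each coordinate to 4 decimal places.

O1 = (0.2713·cos0.0°, 0.2713·sin0.0°, -0.0845) = (0.2713, 0.0000, -0.0845)
arm 2 at φ=120.0°: (R−r)+L cos θ2 = 0.2870;  O2 = (-0.1435, 0.2485, -0.0347)
O3 = (0.2538·cos240.0°, 0.2538·sin240.0°, -0.1147) = (-0.1269, -0.2198, -0.1147)
|O₂|²−|O₁|² = 0.0028;  |O₃|²−|O₁|² = -0.0031
[-0.8295 0.4970 0.0996]·P = 0.0028;  [-0.7964 -0.4396 -0.0604]·P = -0.0031
det = 0.7605;  x = 0.0004+0.0181z,  y = 0.0064+-0.1702z
quadratic in z: (1.0293)z²+(0.1571)z+(-0.0219)=0, √Δ=0.3386 → z ∈ {-0.2408, 0.0882}; z = -0.2408 (taking z<0)
x = -0.0039, y = 0.0474

(-0.0039, 0.0474, -0.2408)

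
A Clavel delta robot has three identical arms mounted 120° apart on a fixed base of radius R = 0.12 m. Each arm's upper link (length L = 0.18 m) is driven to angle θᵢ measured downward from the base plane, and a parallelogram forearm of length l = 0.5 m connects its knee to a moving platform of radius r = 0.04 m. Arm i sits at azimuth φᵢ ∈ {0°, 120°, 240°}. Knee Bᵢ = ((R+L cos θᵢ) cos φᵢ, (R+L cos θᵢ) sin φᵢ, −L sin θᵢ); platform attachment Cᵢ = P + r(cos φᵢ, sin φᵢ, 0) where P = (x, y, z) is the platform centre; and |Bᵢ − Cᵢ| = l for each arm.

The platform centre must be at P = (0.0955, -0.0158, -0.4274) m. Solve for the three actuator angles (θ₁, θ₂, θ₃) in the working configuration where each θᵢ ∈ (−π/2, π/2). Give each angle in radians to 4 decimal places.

arm 1 (φ=0.0°): x'=0.0955, y'=-0.0158
  e−x'=-0.0155;  (l²−L²−(e−x')²−y'²−z²)/2L = 0.0957
  θ1 = atan2(B,A) + arccos(C/0.4277) = -0.2618
rotate P by −φ2: (-0.0614, -0.0748, -0.4274)
  A=0.1414, B=-0.4274, C=(l²−L²−A²−y'²−z²)/(2L)=0.0259
  γ=atan2(-0.4274,0.1414)=-1.2512;  ψ=arccos(0.0576)=1.5132;  θ2=γ+ψ≈0.2620
arm 3 (φ=240.0°): x'=-0.0341, y'=0.0906
  e−x'=0.1141;  (l²−L²−(e−x')²−y'²−z²)/2L = 0.0381
  √(A²+B²)=0.4424;  θ3 = -1.3100+1.4846 ≈ 0.1746

θ₁ = -0.2618, θ₂ = 0.2620, θ₃ = 0.1746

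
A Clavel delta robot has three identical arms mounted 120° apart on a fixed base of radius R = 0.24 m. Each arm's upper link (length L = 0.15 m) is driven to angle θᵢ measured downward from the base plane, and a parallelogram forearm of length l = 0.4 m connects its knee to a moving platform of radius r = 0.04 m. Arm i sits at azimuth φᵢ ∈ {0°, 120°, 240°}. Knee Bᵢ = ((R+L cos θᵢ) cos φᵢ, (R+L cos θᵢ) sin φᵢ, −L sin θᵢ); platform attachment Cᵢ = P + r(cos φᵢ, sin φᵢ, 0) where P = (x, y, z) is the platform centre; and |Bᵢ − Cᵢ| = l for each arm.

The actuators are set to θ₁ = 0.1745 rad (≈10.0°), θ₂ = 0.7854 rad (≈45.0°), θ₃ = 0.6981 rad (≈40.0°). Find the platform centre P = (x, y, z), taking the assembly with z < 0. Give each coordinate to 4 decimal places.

(0.0603, -0.0092, -0.3041)

centre 1 = (0.3477·cos0.0°, 0.3477·sin0.0°, -0.0260) = (0.3477, 0.0000, -0.0260)
centre 2 = (0.3061·cos120.0°, 0.3061·sin120.0°, -0.1061) = (-0.1530, 0.2651, -0.1061)
arm 3 at φ=240.0°: e+L cos θ3 = 0.3149;  centre 3 = (-0.1575, -0.2727, -0.0964)
|centre ₂|²−|centre ₁|² = -0.0167;  |centre ₃|²−|centre ₁|² = -0.0131
plane₁₂: -1.0015x+0.5301y+-0.1600z = -0.0167
Cramer: x(z) = 0.0148-0.1497z;  y(z) = -0.0034+0.0192z
sphere 1 gives Az²+Bz+C=0 with A=1.0228, B=0.1516, C=-0.0485;  B²−4AC=0.2214;  roots -0.3041, 0.1559;  negative root z = -0.3041
x = 0.0603, y = -0.0092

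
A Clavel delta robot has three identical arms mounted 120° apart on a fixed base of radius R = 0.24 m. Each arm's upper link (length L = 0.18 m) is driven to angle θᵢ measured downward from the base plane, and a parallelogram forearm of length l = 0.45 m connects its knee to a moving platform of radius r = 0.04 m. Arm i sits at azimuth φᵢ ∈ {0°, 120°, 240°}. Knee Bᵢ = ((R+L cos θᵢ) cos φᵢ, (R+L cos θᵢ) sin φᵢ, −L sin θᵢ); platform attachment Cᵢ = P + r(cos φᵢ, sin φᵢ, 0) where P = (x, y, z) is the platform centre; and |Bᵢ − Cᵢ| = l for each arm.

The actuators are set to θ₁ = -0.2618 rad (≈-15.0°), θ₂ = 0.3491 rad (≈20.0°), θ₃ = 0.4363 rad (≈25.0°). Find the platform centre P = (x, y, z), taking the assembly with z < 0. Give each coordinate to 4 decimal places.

S1 = (0.3739·cos0.0°, 0.3739·sin0.0°, 0.0466) = (0.3739, 0.0000, 0.0466)
S2 = (0.3691·cos120.0°, 0.3691·sin120.0°, -0.0616) = (-0.1846, 0.3197, -0.0616)
S3 = (0.3631·cos240.0°, 0.3631·sin240.0°, -0.0761) = (-0.1816, -0.3145, -0.0761)
eliminate P² terms by subtracting sphere 1 from 2 and 3
plane₁₂: -1.1169x+0.6394y+-0.2163z = -0.0019
Cramer: x(z) = 0.0028-0.2073z;  y(z) = 0.0019-0.0238z
sphere 1 gives Az²+Bz+C=0 with A=1.0436, B=0.0606, C=-0.0626;  B²−4AC=0.2651;  roots -0.2757, 0.2176;  negative root z = -0.2757
x = 0.0599, y = 0.0085

(0.0599, 0.0085, -0.2757)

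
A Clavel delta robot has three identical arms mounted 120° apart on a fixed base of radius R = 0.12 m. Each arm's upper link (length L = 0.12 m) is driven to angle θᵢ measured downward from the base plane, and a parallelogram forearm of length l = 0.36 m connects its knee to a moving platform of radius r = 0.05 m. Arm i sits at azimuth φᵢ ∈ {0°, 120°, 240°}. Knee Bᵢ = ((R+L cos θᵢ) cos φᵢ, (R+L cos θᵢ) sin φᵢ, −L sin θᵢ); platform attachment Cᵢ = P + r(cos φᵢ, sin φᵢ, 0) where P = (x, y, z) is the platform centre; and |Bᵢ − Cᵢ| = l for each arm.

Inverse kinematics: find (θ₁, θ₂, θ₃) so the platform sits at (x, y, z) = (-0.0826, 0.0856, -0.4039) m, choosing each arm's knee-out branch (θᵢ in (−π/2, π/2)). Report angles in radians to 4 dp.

θ₁ = 1.2215, θ₂ = 0.4360, θ₃ = 1.0468

arm 1 (φ=0.0°): x'=-0.0826, y'=0.0856
  A=0.1526, B=-0.4039, C=(l²−L²−A²−y'²−z²)/(2L)=-0.3273
  θ1 = atan2(B,A) + arccos(C/0.4318) = 1.2215
rotate P by −φ2: (0.1154, 0.0287, -0.4039)
  A cos θ + B sin θ = C:  -0.0454·cos θ + -0.4039·sin θ = -0.2118
  θ2 = atan2(B,A) + arccos(C/0.4064) = 0.4360
arm 3 (φ=240.0°): x'=-0.0328, y'=-0.1143
  A=0.1028, B=-0.4039, C=(l²−L²−A²−y'²−z²)/(2L)=-0.2983
  θ3 = atan2(B,A) + arccos(C/0.4168) = 1.0468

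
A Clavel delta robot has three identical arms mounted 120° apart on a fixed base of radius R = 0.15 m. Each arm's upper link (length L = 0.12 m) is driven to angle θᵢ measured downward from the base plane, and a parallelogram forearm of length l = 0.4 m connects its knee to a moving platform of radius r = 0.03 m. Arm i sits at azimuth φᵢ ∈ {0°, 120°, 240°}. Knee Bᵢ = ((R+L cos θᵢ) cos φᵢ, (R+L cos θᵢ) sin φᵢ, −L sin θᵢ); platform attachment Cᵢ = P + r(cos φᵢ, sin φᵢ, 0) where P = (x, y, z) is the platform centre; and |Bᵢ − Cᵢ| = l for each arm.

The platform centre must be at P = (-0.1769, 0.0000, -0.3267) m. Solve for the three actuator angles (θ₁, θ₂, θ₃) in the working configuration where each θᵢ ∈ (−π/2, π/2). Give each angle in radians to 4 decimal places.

φ1=0.0° → target in arm frame (-0.1769, 0.0000)
  A=0.2969, B=-0.3267, C=(l²−L²−A²−y'²−z²)/(2L)=-0.2053
  √(A²+B²)=0.4415;  θ1 = -0.8331+2.0546 ≈ 1.2215
φ2=120.0° → target in arm frame (0.0884, 0.1532)
  A cos θ + B sin θ = C:  0.0316·cos θ + -0.3267·sin θ = 0.0600
  √(A²+B²)=0.3282;  θ2 = -1.4745+1.3869 ≈ -0.0876
φ3=240.0° → target in arm frame (0.0885, -0.1532)
  A=0.0315, B=-0.3267, C=(l²−L²−A²−y'²−z²)/(2L)=0.0600
  √(A²+B²)=0.3282;  θ3 = -1.4745+1.3869 ≈ -0.0876

θ₁ = 1.2215, θ₂ = -0.0876, θ₃ = -0.0876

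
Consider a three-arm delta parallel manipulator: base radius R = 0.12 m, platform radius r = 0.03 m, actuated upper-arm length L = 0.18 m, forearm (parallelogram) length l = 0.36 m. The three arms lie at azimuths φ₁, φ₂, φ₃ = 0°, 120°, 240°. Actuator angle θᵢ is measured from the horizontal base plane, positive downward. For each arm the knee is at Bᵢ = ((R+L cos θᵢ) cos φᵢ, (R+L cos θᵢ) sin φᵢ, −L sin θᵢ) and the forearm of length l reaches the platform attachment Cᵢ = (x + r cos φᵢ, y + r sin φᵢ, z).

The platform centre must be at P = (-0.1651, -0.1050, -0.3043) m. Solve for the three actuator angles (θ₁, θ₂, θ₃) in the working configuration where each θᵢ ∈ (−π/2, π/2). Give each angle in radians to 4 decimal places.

rotate P by −φ1: (-0.1651, -0.1050, -0.3043)
  e−x'=0.2551;  (l²−L²−(e−x')²−y'²−z²)/2L = -0.1986
  γ=atan2(-0.3043,0.2551)=-0.8731;  ψ=arccos(-0.5002)=2.0946;  θ1=γ+ψ≈1.2215
φ2=120.0° → target in arm frame (-0.0084, 0.1955)
  e−x'=0.0984;  (l²−L²−(e−x')²−y'²−z²)/2L = -0.1203
  γ=atan2(-0.3043,0.0984)=-1.2581;  ψ=arccos(-0.3760)=1.9563;  θ2=γ+ψ≈0.6982
φ3=240.0° → target in arm frame (0.1735, -0.0905)
  e−x'=-0.0835;  (l²−L²−(e−x')²−y'²−z²)/2L = -0.0293
  γ=atan2(-0.3043,-0.0835)=-1.8386;  ψ=arccos(-0.0929)=1.6638;  θ3=γ+ψ≈-0.1747

θ₁ = 1.2215, θ₂ = 0.6982, θ₃ = -0.1747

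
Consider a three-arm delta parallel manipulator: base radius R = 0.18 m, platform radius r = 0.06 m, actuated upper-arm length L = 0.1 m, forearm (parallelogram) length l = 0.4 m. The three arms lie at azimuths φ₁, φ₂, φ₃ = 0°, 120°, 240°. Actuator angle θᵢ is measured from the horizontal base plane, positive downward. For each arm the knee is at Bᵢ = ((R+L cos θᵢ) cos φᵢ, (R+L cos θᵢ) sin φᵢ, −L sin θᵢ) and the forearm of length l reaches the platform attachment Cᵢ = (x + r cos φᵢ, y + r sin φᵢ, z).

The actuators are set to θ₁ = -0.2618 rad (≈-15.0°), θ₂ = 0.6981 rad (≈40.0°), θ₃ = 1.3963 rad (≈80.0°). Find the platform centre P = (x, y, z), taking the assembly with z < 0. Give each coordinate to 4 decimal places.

(0.1559, 0.0832, -0.3606)

arm 1 at φ=0.0°: e+L cos θ1 = 0.2166;  S1 = (0.2166, 0.0000, 0.0259)
arm 2 at φ=120.0°: e+L cos θ2 = 0.1966;  S2 = (-0.0983, 0.1703, -0.0643)
φ3=240.0°: virtual centre (-0.0687, -0.1190, -0.0985), radius l
subtract pairs → two planes through P
plane₁₂: -0.6298x+0.3405y+-0.1803z = -0.0048
Cramer: x(z) = 0.0221-0.3708z;  y(z) = 0.0268-0.1562z
sphere 1 gives Az²+Bz+C=0 with A=1.1619, B=0.0841, C=-0.1208;  B²−4AC=0.5685;  roots -0.3606, 0.2883;  negative root z = -0.3606
x = 0.1559, y = 0.0832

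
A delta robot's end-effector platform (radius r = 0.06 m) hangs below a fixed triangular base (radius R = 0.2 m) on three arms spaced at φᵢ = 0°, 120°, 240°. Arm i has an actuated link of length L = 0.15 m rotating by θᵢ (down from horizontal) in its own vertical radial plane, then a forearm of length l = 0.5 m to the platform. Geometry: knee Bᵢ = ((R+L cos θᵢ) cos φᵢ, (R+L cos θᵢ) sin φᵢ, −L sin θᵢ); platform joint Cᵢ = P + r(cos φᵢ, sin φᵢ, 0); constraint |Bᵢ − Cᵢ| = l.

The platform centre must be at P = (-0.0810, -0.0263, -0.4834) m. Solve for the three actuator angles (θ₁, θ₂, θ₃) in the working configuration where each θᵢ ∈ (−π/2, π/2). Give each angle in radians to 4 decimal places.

θ₁ = 0.7857, θ₂ = 0.4365, θ₃ = 0.2619

φ1=0.0° → target in arm frame (-0.0810, -0.0263)
  A=0.2210, B=-0.4834, C=(l²−L²−A²−y'²−z²)/(2L)=-0.1857
  θ1 = atan2(B,A) + arccos(C/0.5315) = 0.7857
arm 2 (φ=120.0°): x'=0.0177, y'=0.0833
  e−x'=0.1223;  (l²−L²−(e−x')²−y'²−z²)/2L = -0.0936
  √(A²+B²)=0.4986;  θ2 = -1.3230+1.7595 ≈ 0.4365
rotate P by −φ3: (0.0633, -0.0570, -0.4834)
  A cos θ + B sin θ = C:  0.0767·cos θ + -0.4834·sin θ = -0.0510
  γ=atan2(-0.4834,0.0767)=-1.4134;  ψ=arccos(-0.1043)=1.6753;  θ3=γ+ψ≈0.2619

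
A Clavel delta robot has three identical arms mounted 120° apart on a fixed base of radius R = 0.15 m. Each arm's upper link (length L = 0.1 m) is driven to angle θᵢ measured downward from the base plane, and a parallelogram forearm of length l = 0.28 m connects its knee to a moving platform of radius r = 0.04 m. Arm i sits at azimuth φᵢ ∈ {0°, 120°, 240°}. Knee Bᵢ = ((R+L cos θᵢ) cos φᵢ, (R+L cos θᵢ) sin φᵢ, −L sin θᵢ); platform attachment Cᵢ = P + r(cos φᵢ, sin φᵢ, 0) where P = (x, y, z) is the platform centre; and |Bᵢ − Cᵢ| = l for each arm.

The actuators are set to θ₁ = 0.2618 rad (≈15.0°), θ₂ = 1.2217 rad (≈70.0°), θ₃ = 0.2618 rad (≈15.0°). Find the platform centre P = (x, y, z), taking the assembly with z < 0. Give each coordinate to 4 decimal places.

arm 1 at φ=0.0°: (R−r)+L cos θ1 = 0.2066;  centre 1 = (0.2066, 0.0000, -0.0259)
centre 2 = (0.1442·cos120.0°, 0.1442·sin120.0°, -0.0940) = (-0.0721, 0.1249, -0.0940)
φ3=240.0°: virtual centre (-0.1033, -0.1789, -0.0259), radius l
subtract pairs → two planes through P
[-0.5574 0.2498 -0.1362]·P = -0.0137;  [-0.6198 -0.3578 0.0000]·P = 0.0000
det = 0.3543;  x = 0.0139+-0.1375z,  y = -0.0240+0.2382z
quadratic in z: (1.0757)z²+(0.0933)z+(-0.0400)=0, √Δ=0.4253 → z ∈ {-0.2411, 0.1543}; z = -0.2411 (taking z<0)
x = 0.0470, y = -0.0814

(0.0470, -0.0814, -0.2411)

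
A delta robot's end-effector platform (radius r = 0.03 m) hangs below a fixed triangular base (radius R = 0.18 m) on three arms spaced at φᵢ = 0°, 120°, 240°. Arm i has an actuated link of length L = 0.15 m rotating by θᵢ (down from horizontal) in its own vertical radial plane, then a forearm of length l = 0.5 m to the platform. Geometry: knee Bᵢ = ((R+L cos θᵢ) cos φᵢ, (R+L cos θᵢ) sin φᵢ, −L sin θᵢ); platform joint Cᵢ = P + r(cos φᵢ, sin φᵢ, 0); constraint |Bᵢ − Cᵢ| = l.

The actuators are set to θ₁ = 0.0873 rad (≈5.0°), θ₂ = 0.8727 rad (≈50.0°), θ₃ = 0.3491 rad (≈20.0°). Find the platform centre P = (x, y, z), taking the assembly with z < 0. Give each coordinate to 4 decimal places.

S1 = (0.2994·cos0.0°, 0.2994·sin0.0°, -0.0131) = (0.2994, 0.0000, -0.0131)
S2 = (0.2464·cos120.0°, 0.2464·sin120.0°, -0.1149) = (-0.1232, 0.2134, -0.1149)
arm 3 at φ=240.0°: (R−r)+L cos θ3 = 0.2910;  S3 = (-0.1455, -0.2520, -0.0513)
eliminate P² terms by subtracting sphere 1 from 2 and 3
linear system: -0.8453x+0.4268y = -0.0159−-0.2037z; -0.8898x+-0.5039y = -0.0025−-0.0765z
Cramer: x(z) = 0.0113-0.1679z;  y(z) = -0.0149+0.1447z
quadratic in z: (1.0491)z²+(0.1186)z+(-0.1666)=0, √Δ=0.8445 → z ∈ {-0.4590, 0.3459}; z = -0.4590 (taking z<0)
x = 0.0883, y = -0.0813

(0.0883, -0.0813, -0.4590)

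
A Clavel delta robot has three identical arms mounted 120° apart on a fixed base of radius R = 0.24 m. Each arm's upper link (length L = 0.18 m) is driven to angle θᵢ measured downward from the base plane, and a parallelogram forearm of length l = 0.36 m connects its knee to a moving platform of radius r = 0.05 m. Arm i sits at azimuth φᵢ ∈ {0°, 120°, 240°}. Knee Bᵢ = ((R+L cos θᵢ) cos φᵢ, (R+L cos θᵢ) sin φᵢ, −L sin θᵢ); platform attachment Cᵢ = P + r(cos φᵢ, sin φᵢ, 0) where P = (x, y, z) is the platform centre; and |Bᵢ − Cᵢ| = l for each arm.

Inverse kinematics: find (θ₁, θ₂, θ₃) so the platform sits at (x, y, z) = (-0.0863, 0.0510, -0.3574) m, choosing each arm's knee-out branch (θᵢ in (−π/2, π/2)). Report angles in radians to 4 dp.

θ₁ = 1.3966, θ₂ = 0.6107, θ₃ = 1.0474

rotate P by −φ1: (-0.0863, 0.0510, -0.3574)
  A cos θ + B sin θ = C:  0.2763·cos θ + -0.3574·sin θ = -0.3041
  √(A²+B²)=0.4517;  θ1 = -0.9127+2.3093 ≈ 1.3966
arm 2 (φ=120.0°): x'=0.0873, y'=0.0492
  A=0.1027, B=-0.3574, C=(l²−L²−A²−y'²−z²)/(2L)=-0.1208
  √(A²+B²)=0.3719;  θ2 = -1.2910+1.9018 ≈ 0.6107
arm 3 (φ=240.0°): x'=-0.0010, y'=-0.1002
  A cos θ + B sin θ = C:  0.1910·cos θ + -0.3574·sin θ = -0.2141
  γ=atan2(-0.3574,0.1910)=-1.0800;  ψ=arccos(-0.5283)=2.1274;  θ3=γ+ψ≈1.0474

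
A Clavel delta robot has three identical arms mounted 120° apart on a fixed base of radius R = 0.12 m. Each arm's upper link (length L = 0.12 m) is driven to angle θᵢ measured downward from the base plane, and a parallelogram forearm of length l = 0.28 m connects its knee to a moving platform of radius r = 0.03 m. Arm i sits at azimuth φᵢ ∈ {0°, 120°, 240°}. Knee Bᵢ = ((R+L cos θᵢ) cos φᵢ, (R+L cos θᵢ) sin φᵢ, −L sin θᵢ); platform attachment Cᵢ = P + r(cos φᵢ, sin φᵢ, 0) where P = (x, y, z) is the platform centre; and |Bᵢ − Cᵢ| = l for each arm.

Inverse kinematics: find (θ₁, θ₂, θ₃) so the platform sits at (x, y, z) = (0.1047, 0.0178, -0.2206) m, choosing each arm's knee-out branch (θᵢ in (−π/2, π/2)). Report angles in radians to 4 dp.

θ₁ = -0.3493, θ₂ = 0.6981, θ₃ = 0.8730

arm 1 (φ=0.0°): x'=0.1047, y'=0.0178
  A=-0.0147, B=-0.2206, C=(l²−L²−A²−y'²−z²)/(2L)=0.0617
  γ=atan2(-0.2206,-0.0147)=-1.6373;  ψ=arccos(0.2790)=1.2881;  θ1=γ+ψ≈-0.3493
φ2=120.0° → target in arm frame (-0.0369, -0.0996)
  e−x'=0.1269;  (l²−L²−(e−x')²−y'²−z²)/2L = -0.0445
  γ=atan2(-0.2206,0.1269)=-1.0487;  ψ=arccos(-0.1750)=1.7467;  θ2=γ+ψ≈0.6981
arm 3 (φ=240.0°): x'=-0.0678, y'=0.0818
  A cos θ + B sin θ = C:  0.1578·cos θ + -0.2206·sin θ = -0.0677
  θ3 = atan2(B,A) + arccos(C/0.2712) = 0.8730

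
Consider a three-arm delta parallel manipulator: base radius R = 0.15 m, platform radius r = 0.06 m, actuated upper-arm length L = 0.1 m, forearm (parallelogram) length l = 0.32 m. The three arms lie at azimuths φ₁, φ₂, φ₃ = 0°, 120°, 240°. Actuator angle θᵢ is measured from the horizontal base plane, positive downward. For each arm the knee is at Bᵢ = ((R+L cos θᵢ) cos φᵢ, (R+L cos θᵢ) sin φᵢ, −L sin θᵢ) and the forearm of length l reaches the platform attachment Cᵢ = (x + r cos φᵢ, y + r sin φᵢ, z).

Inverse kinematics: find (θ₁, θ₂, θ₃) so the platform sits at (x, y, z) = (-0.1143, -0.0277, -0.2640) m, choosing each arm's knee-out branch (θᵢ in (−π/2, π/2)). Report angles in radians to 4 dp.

φ1=0.0° → target in arm frame (-0.1143, -0.0277)
  A cos θ + B sin θ = C:  0.2043·cos θ + -0.2640·sin θ = -0.0990
  γ=atan2(-0.2640,0.2043)=-0.9122;  ψ=arccos(-0.2966)=1.8719;  θ1=γ+ψ≈0.9597
φ2=120.0° → target in arm frame (0.0332, 0.1128)
  e−x'=0.0568;  (l²−L²−(e−x')²−y'²−z²)/2L = 0.0337
  √(A²+B²)=0.2700;  θ2 = -1.3587+1.4457 ≈ 0.0869
arm 3 (φ=240.0°): x'=0.0811, y'=-0.0851
  e−x'=0.0089;  (l²−L²−(e−x')²−y'²−z²)/2L = 0.0769
  γ=atan2(-0.2640,0.0089)=-1.5372;  ψ=arccos(0.2911)=1.2754;  θ3=γ+ψ≈-0.2618

θ₁ = 0.9597, θ₂ = 0.0869, θ₃ = -0.2618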